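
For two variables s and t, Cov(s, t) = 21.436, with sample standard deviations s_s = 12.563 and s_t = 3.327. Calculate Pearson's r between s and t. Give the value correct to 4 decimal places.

r = Cov(s,t) / (s_s · s_t) = 21.436 / (12.563 × 3.327)
  = 21.436 / 41.7971 ≈ 0.5129

0.5129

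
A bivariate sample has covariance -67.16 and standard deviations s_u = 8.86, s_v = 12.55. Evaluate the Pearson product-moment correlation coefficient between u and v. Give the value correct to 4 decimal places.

r = Cov(u,v) / (s_u · s_v) = -67.16 / (8.86 × 12.55)
  = -67.16 / 111.1930 ≈ -0.6040

-0.6040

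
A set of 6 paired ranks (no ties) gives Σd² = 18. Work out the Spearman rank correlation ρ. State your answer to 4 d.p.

0.4857

ρ = 1 − 6Σd² / [n(n²−1)] = 1 − 6×18 / (6×35)
  = 1 − 108/210 = 1 − 0.51429 ≈ 0.4857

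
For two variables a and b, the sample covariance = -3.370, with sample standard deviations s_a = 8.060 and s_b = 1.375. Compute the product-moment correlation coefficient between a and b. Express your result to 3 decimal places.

-0.304

r = Cov(a,b) / (s_a · s_b) = -3.370 / (8.060 × 1.375)
  = -3.370 / 11.0825 ≈ -0.304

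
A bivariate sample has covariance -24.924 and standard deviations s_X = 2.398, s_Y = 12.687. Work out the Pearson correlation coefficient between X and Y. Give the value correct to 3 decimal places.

-0.819

r = Cov(X,Y) / (s_X · s_Y) = -24.924 / (2.398 × 12.687)
  = -24.924 / 30.4234 ≈ -0.819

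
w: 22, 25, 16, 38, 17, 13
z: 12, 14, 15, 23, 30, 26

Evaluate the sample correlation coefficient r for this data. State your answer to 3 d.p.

n = 6, Σw = 131, Σz = 120, Σw² = 3267, Σz² = 2670, Σwz = 2576
nΣwz − ΣwΣz = 15456 − 15720 = -264
nΣw² − (Σw)² = 19602 − 17161 = 2441; nΣz² − (Σz)² = 16020 − 14400 = 1620
r = -264 / √(2441 × 1620) = -264 / 1988.5724 ≈ -0.133

-0.133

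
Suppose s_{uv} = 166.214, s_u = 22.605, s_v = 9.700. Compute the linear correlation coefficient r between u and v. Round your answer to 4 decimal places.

r = Cov(u,v) / (s_u · s_v) = 166.214 / (22.605 × 9.700)
  = 166.214 / 219.2685 ≈ 0.7580

0.7580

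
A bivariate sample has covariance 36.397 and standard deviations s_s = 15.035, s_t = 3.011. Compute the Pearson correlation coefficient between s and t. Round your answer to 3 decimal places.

0.804

r = Cov(s,t) / (s_s · s_t) = 36.397 / (15.035 × 3.011)
  = 36.397 / 45.2704 ≈ 0.804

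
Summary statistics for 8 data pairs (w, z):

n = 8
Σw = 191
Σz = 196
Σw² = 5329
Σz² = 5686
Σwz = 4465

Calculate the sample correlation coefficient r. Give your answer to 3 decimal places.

-0.260

r = (nΣwz − ΣwΣz) / √[(nΣw² − (Σw)²)(nΣz² − (Σz)²)]
Numerator: 8×4465 − 191×196 = -1716
Denominator: √[(42632 − 36481)(45488 − 38416)] = √[6151 × 7072] = 6595.4433
r = -1716 / 6595.4433 ≈ -0.260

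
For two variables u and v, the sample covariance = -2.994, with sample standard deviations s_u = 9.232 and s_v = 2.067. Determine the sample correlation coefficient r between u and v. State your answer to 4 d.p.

r = Cov(u,v) / (s_u · s_v) = -2.994 / (9.232 × 2.067)
  = -2.994 / 19.0825 ≈ -0.1569

-0.1569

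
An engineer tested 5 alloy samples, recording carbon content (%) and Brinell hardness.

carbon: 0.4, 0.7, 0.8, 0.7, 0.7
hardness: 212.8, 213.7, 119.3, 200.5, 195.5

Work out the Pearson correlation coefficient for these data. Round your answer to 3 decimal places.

n = 5, Σx = 3.3, Σy = 941.8, Σx² = 2.27, Σy² = 183604.52, Σxy = 607.35
nΣxy − ΣxΣy = 3036.75 − 3107.94 = -71.19
nΣx² − (Σx)² = 11.35 − 10.89 = 0.46; nΣy² − (Σy)² = 918022.6 − 886987.24 = 31035.36
r = -71.19 / √(0.46 × 31035.36) = -71.19 / 119.4833 ≈ -0.596

-0.596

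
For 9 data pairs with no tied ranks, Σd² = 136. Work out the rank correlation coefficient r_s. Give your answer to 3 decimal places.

-0.133

ρ = 1 − 6Σd² / [n(n²−1)] = 1 − 6×136 / (9×80)
  = 1 − 816/720 = 1 − 1.1333 ≈ -0.133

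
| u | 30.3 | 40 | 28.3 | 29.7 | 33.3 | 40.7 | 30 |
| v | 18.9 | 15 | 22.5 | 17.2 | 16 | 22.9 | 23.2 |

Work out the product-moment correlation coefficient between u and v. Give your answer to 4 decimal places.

-0.2082

n = 7, Σu = 232.3, Σv = 135.7, Σu² = 7866.45, Σv² = 2702.95, Σuv = 4481.09
nΣuv − ΣuΣv = 31367.63 − 31523.11 = -155.48
nΣu² − (Σu)² = 55065.15 − 53963.29 = 1101.86; nΣv² − (Σv)² = 18920.65 − 18414.49 = 506.16
r = -155.48 / √(1101.86 × 506.16) = -155.48 / 746.8048 ≈ -0.2082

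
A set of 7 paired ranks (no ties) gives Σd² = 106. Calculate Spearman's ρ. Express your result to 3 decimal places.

-0.893

ρ = 1 − 6Σd² / [n(n²−1)] = 1 − 6×106 / (7×48)
  = 1 − 636/336 = 1 − 1.8929 ≈ -0.893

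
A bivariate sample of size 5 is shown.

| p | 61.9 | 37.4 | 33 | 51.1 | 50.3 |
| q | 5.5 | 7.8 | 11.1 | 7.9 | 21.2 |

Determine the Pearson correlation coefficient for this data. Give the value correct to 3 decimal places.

-0.112

n = 5, Σp = 233.7, Σq = 53.5, Σp² = 11460.67, Σq² = 726.15, Σpq = 2468.52
nΣpq − ΣpΣq = 12342.6 − 12502.95 = -160.35
nΣp² − (Σp)² = 57303.35 − 54615.69 = 2687.66; nΣq² − (Σq)² = 3630.75 − 2862.25 = 768.5
r = -160.35 / √(2687.66 × 768.5) = -160.35 / 1437.1732 ≈ -0.112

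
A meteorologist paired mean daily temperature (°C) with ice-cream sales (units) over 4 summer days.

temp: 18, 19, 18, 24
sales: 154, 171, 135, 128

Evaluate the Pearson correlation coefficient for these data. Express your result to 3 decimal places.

-0.538

n = 4, Σx = 79, Σy = 588, Σx² = 1585, Σy² = 87566, Σxy = 11523
nΣxy − ΣxΣy = 46092 − 46452 = -360
nΣx² − (Σx)² = 6340 − 6241 = 99; nΣy² − (Σy)² = 350264 − 345744 = 4520
r = -360 / √(99 × 4520) = -360 / 668.9395 ≈ -0.538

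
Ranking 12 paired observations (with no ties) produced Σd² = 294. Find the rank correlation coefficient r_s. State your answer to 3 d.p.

ρ = 1 − 6Σd² / [n(n²−1)] = 1 − 6×294 / (12×143)
  = 1 − 1764/1716 = 1 − 1.0280 ≈ -0.028

-0.028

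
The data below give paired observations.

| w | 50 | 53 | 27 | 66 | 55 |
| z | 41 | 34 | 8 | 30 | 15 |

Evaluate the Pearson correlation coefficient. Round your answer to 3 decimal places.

0.571

n = 5, Σw = 251, Σz = 128, Σw² = 13419, Σz² = 4026, Σwz = 6873
nΣwz − ΣwΣz = 34365 − 32128 = 2237
nΣw² − (Σw)² = 67095 − 63001 = 4094; nΣz² − (Σz)² = 20130 − 16384 = 3746
r = 2237 / √(4094 × 3746) = 2237 / 3916.1364 ≈ 0.571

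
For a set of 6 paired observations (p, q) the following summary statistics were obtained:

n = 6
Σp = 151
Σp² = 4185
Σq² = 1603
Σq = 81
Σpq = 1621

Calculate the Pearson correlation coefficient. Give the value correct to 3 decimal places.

r = (nΣpq − ΣpΣq) / √[(nΣp² − (Σp)²)(nΣq² − (Σq)²)]
Numerator: 6×1621 − 151×81 = -2505
Denominator: √[(25110 − 22801)(9618 − 6561)] = √[2309 × 3057] = 2656.8050
r = -2505 / 2656.8050 ≈ -0.943

-0.943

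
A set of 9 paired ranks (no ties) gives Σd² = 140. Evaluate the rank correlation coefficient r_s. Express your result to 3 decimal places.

ρ = 1 − 6Σd² / [n(n²−1)] = 1 − 6×140 / (9×80)
  = 1 − 840/720 = 1 − 1.1667 ≈ -0.167

-0.167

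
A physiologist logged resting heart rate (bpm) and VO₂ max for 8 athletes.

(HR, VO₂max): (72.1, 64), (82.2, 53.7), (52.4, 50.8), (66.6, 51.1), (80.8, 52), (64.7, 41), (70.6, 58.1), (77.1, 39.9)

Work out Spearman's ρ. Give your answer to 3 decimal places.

Rank HR: 5, 8, 1, 3, 7, 2, 4, 6
Rank VO₂max: 8, 6, 3, 4, 5, 2, 7, 1
d = rank(HR) − rank(VO₂max): -3, 2, -2, -1, 2, 0, -3, 5; Σd² = 56
ρ = 1 − 6Σd² / [n(n²−1)] = 1 − 6×56 / (8×63) = 1 − 336/504 ≈ 0.333

0.333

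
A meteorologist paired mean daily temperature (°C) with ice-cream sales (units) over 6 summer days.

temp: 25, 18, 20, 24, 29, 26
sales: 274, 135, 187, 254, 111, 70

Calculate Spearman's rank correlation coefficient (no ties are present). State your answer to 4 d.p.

Rank temp: 4, 1, 2, 3, 6, 5
Rank sales: 6, 3, 4, 5, 2, 1
d = rank(temp) − rank(sales): -2, -2, -2, -2, 4, 4; Σd² = 48
ρ = 1 − 6Σd² / [n(n²−1)] = 1 − 6×48 / (6×35) = 1 − 288/210 ≈ -0.3714

-0.3714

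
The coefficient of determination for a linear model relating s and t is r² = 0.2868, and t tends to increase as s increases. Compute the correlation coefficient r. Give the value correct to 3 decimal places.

|r| = √0.2868 = 0.536
The association is positive, so r = 0.536.

0.536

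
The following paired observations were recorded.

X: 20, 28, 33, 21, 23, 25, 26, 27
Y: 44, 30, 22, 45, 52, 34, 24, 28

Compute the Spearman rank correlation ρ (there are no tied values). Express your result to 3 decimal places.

Rank X: 1, 7, 8, 2, 3, 4, 5, 6
Rank Y: 6, 4, 1, 7, 8, 5, 2, 3
d = rank(X) − rank(Y): -5, 3, 7, -5, -5, -1, 3, 3; Σd² = 152
ρ = 1 − 6Σd² / [n(n²−1)] = 1 − 6×152 / (8×63) = 1 − 912/504 ≈ -0.810

-0.810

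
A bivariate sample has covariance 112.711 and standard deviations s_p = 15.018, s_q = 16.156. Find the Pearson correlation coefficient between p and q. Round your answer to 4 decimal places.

0.4645

r = Cov(p,q) / (s_p · s_q) = 112.711 / (15.018 × 16.156)
  = 112.711 / 242.6308 ≈ 0.4645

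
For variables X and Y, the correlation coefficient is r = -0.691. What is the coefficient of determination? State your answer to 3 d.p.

0.477

r² = (-0.691)² = 0.477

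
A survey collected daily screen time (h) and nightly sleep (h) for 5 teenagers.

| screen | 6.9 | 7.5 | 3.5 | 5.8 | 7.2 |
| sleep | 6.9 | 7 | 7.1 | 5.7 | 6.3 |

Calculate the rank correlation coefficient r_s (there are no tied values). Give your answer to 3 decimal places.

Rank screen: 3, 5, 1, 2, 4
Rank sleep: 3, 4, 5, 1, 2
d = rank(screen) − rank(sleep): 0, 1, -4, 1, 2; Σd² = 22
ρ = 1 − 6Σd² / [n(n²−1)] = 1 − 6×22 / (5×24) = 1 − 132/120 ≈ -0.100

-0.100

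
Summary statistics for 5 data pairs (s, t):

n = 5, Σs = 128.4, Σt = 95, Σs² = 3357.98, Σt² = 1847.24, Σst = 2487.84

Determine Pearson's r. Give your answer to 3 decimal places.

r = (nΣst − ΣsΣt) / √[(nΣs² − (Σs)²)(nΣt² − (Σt)²)]
Numerator: 5×2487.84 − 128.4×95 = 241.2
Denominator: √[(16789.9 − 16486.56)(9236.2 − 9025)] = √[303.34 × 211.2] = 253.1115
r = 241.2 / 253.1115 ≈ 0.953

0.953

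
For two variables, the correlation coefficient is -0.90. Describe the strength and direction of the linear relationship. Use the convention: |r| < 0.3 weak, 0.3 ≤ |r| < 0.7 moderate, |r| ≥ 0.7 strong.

r = -0.90 < 0 so the relationship is negative.
|r| = 0.90, which falls in the strong range.

strong negative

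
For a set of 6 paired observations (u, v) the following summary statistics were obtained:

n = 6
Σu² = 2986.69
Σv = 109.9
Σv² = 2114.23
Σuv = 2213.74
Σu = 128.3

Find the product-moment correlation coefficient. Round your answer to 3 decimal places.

r = (nΣuv − ΣuΣv) / √[(nΣu² − (Σu)²)(nΣv² − (Σv)²)]
Numerator: 6×2213.74 − 128.3×109.9 = -817.73
Denominator: √[(17920.14 − 16460.89)(12685.38 − 12078.01)] = √[1459.25 × 607.37] = 941.4376
r = -817.73 / 941.4376 ≈ -0.869

-0.869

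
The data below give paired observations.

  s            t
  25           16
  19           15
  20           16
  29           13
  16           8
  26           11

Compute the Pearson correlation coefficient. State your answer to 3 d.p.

n = 6, Σs = 135, Σt = 79, Σs² = 3159, Σt² = 1091, Σst = 1796
nΣst − ΣsΣt = 10776 − 10665 = 111
nΣs² − (Σs)² = 18954 − 18225 = 729; nΣt² − (Σt)² = 6546 − 6241 = 305
r = 111 / √(729 × 305) = 111 / 471.5347 ≈ 0.235

0.235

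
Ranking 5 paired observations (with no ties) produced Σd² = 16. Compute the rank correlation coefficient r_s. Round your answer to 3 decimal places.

0.200

ρ = 1 − 6Σd² / [n(n²−1)] = 1 − 6×16 / (5×24)
  = 1 − 96/120 = 1 − 0.8000 ≈ 0.200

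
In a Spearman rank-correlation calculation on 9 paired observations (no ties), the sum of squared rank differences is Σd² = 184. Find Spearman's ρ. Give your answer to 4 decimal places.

-0.5333

ρ = 1 − 6Σd² / [n(n²−1)] = 1 − 6×184 / (9×80)
  = 1 − 1104/720 = 1 − 1.53333 ≈ -0.5333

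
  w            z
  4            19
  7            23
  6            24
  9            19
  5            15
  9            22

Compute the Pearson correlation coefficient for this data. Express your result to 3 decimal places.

0.340

n = 6, Σw = 40, Σz = 122, Σw² = 288, Σz² = 2536, Σwz = 825
nΣwz − ΣwΣz = 4950 − 4880 = 70
nΣw² − (Σw)² = 1728 − 1600 = 128; nΣz² − (Σz)² = 15216 − 14884 = 332
r = 70 / √(128 × 332) = 70 / 206.1456 ≈ 0.340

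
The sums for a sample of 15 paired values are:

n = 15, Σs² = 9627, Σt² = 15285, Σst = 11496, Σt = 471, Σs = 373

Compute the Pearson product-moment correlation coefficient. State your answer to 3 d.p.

-0.518

r = (nΣst − ΣsΣt) / √[(nΣs² − (Σs)²)(nΣt² − (Σt)²)]
Numerator: 15×11496 − 373×471 = -3243
Denominator: √[(144405 − 139129)(229275 − 221841)] = √[5276 × 7434] = 6262.7298
r = -3243 / 6262.7298 ≈ -0.518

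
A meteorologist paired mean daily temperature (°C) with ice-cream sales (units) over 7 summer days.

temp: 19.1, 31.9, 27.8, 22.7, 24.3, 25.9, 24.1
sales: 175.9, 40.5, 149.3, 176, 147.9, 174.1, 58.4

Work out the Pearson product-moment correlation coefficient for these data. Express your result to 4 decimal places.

n = 7, Σx = 175.8, Σy = 922.1, Σx² = 4512.66, Σy² = 141443.33, Σxy = 22307.98
nΣxy − ΣxΣy = 156155.86 − 162105.18 = -5949.32
nΣx² − (Σx)² = 31588.62 − 30905.64 = 682.98; nΣy² − (Σy)² = 990103.31 − 850268.41 = 139834.9
r = -5949.32 / √(682.98 × 139834.9) = -5949.32 / 9772.6373 ≈ -0.6088

-0.6088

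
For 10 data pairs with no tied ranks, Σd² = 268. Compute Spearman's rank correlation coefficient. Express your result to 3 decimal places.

ρ = 1 − 6Σd² / [n(n²−1)] = 1 − 6×268 / (10×99)
  = 1 − 1608/990 = 1 − 1.6242 ≈ -0.624

-0.624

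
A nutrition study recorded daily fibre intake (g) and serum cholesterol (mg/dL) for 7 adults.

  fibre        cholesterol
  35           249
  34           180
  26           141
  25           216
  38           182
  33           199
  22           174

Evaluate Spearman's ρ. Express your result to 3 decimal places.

0.357

Rank fibre: 6, 5, 3, 2, 7, 4, 1
Rank cholesterol: 7, 3, 1, 6, 4, 5, 2
d = rank(fibre) − rank(cholesterol): -1, 2, 2, -4, 3, -1, -1; Σd² = 36
ρ = 1 − 6Σd² / [n(n²−1)] = 1 − 6×36 / (7×48) = 1 − 216/336 ≈ 0.357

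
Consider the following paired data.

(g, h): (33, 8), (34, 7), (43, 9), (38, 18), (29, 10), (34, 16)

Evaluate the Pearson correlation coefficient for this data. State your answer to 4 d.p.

n = 6, Σg = 211, Σh = 68, Σg² = 7535, Σh² = 874, Σgh = 2407
nΣgh − ΣgΣh = 14442 − 14348 = 94
nΣg² − (Σg)² = 45210 − 44521 = 689; nΣh² − (Σh)² = 5244 − 4624 = 620
r = 94 / √(689 × 620) = 94 / 653.5901 ≈ 0.1438

0.1438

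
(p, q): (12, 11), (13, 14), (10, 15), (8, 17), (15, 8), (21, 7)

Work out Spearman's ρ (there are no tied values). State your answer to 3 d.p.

Rank p: 3, 4, 2, 1, 5, 6
Rank q: 3, 4, 5, 6, 2, 1
d = rank(p) − rank(q): 0, 0, -3, -5, 3, 5; Σd² = 68
ρ = 1 − 6Σd² / [n(n²−1)] = 1 − 6×68 / (6×35) = 1 − 408/210 ≈ -0.943

-0.943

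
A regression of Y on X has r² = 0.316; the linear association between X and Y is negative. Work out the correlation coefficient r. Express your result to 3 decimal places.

-0.562

|r| = √0.316 = 0.562
The association is negative, so r = −0.562.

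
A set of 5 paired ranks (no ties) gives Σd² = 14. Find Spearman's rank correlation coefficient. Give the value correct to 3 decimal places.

ρ = 1 − 6Σd² / [n(n²−1)] = 1 − 6×14 / (5×24)
  = 1 − 84/120 = 1 − 0.7000 ≈ 0.300

0.300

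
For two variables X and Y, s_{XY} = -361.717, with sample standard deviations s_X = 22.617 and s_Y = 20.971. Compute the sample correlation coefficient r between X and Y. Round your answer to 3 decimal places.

r = Cov(X,Y) / (s_X · s_Y) = -361.717 / (22.617 × 20.971)
  = -361.717 / 474.3011 ≈ -0.763

-0.763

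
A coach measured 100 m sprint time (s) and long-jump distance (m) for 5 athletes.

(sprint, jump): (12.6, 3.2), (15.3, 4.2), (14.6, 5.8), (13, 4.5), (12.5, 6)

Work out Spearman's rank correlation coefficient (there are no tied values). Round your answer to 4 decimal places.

-0.3000

Rank sprint: 2, 5, 4, 3, 1
Rank jump: 1, 2, 4, 3, 5
d = rank(sprint) − rank(jump): 1, 3, 0, 0, -4; Σd² = 26
ρ = 1 − 6Σd² / [n(n²−1)] = 1 − 6×26 / (5×24) = 1 − 156/120 ≈ -0.3000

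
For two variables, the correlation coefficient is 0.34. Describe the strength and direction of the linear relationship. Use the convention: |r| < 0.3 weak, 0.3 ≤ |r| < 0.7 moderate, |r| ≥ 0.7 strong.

r = 0.34 > 0 so the relationship is positive.
|r| = 0.34, which falls in the moderate range.

moderate positive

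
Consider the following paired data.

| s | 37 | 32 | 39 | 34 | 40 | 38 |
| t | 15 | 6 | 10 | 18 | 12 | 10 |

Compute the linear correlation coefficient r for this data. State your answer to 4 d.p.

n = 6, Σs = 220, Σt = 71, Σs² = 8114, Σt² = 929, Σst = 2609
nΣst − ΣsΣt = 15654 − 15620 = 34
nΣs² − (Σs)² = 48684 − 48400 = 284; nΣt² − (Σt)² = 5574 − 5041 = 533
r = 34 / √(284 × 533) = 34 / 389.0655 ≈ 0.0874

0.0874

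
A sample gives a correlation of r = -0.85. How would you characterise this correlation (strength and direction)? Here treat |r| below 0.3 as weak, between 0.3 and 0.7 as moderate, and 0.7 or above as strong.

r = -0.85 < 0 so the relationship is negative.
|r| = 0.85, which falls in the strong range.

strong negative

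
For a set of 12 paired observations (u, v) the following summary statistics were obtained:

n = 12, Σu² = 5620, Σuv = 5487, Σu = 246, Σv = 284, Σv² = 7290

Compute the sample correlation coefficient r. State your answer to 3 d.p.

r = (nΣuv − ΣuΣv) / √[(nΣu² − (Σu)²)(nΣv² − (Σv)²)]
Numerator: 12×5487 − 246×284 = -4020
Denominator: √[(67440 − 60516)(87480 − 80656)] = √[6924 × 6824] = 6873.8182
r = -4020 / 6873.8182 ≈ -0.585

-0.585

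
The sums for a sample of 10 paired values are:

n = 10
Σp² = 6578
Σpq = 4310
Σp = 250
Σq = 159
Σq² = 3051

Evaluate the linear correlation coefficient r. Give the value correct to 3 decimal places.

r = (nΣpq − ΣpΣq) / √[(nΣp² − (Σp)²)(nΣq² − (Σq)²)]
Numerator: 10×4310 − 250×159 = 3350
Denominator: √[(65780 − 62500)(30510 − 25281)] = √[3280 × 5229] = 4141.3911
r = 3350 / 4141.3911 ≈ 0.809

0.809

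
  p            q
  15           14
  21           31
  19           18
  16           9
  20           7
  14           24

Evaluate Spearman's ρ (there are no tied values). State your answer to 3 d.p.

0.029

Rank p: 2, 6, 4, 3, 5, 1
Rank q: 3, 6, 4, 2, 1, 5
d = rank(p) − rank(q): -1, 0, 0, 1, 4, -4; Σd² = 34
ρ = 1 − 6Σd² / [n(n²−1)] = 1 − 6×34 / (6×35) = 1 − 204/210 ≈ 0.029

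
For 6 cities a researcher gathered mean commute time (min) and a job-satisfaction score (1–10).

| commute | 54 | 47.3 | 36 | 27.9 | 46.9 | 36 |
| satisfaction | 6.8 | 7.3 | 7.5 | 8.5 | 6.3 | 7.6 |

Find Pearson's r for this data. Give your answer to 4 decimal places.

n = 6, Σx = 248.1, Σy = 44, Σx² = 10723.31, Σy² = 325.48, Σxy = 1788.71
nΣxy − ΣxΣy = 10732.26 − 10916.4 = -184.14
nΣx² − (Σx)² = 64339.86 − 61553.61 = 2786.25; nΣy² − (Σy)² = 1952.88 − 1936 = 16.88
r = -184.14 / √(2786.25 × 16.88) = -184.14 / 216.8684 ≈ -0.8491

-0.8491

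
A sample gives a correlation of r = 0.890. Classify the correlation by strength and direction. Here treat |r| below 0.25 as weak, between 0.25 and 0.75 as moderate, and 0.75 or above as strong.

r = 0.890 > 0 so the relationship is positive.
|r| = 0.890, which falls in the strong range.

strong positive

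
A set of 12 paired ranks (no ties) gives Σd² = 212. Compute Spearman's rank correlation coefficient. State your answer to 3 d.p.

ρ = 1 − 6Σd² / [n(n²−1)] = 1 − 6×212 / (12×143)
  = 1 − 1272/1716 = 1 − 0.7413 ≈ 0.259

0.259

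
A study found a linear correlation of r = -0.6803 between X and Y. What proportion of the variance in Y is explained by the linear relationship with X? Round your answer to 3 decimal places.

r² = (-0.6803)² = 0.463

0.463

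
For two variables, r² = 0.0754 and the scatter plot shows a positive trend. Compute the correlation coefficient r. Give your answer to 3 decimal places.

|r| = √0.0754 = 0.275
The association is positive, so r = 0.275.

0.275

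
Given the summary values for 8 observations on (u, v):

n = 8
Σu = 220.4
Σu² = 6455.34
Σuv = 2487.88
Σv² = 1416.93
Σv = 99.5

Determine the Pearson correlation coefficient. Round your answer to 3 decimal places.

r = (nΣuv − ΣuΣv) / √[(nΣu² − (Σu)²)(nΣv² − (Σv)²)]
Numerator: 8×2487.88 − 220.4×99.5 = -2026.76
Denominator: √[(51642.72 − 48576.16)(11335.44 − 9900.25)] = √[3066.56 × 1435.19] = 2097.8790
r = -2026.76 / 2097.8790 ≈ -0.966

-0.966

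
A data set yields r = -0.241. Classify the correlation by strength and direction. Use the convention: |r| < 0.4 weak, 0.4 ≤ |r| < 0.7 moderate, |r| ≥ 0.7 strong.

r = -0.241 < 0 so the relationship is negative.
|r| = 0.241, which falls in the weak range.

weak negative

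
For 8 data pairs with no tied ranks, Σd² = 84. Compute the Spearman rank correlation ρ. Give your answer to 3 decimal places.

0.000

ρ = 1 − 6Σd² / [n(n²−1)] = 1 − 6×84 / (8×63)
  = 1 − 504/504 = 1 − 1.0000 ≈ 0.000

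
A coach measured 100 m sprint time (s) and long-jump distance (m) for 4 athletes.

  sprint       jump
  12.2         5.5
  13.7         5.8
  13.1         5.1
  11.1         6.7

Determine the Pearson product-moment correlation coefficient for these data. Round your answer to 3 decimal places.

-0.687

n = 4, Σx = 50.1, Σy = 23.1, Σx² = 631.35, Σy² = 134.79, Σxy = 287.74
nΣxy − ΣxΣy = 1150.96 − 1157.31 = -6.35
nΣx² − (Σx)² = 2525.4 − 2510.01 = 15.39; nΣy² − (Σy)² = 539.16 − 533.61 = 5.55
r = -6.35 / √(15.39 × 5.55) = -6.35 / 9.2420 ≈ -0.687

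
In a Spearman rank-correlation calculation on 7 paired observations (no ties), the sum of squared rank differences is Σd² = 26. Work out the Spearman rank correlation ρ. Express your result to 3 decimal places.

0.536

ρ = 1 − 6Σd² / [n(n²−1)] = 1 − 6×26 / (7×48)
  = 1 − 156/336 = 1 − 0.4643 ≈ 0.536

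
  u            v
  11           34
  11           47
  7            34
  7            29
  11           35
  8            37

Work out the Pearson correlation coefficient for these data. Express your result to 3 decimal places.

n = 6, Σu = 55, Σv = 216, Σu² = 525, Σv² = 7956, Σuv = 2013
nΣuv − ΣuΣv = 12078 − 11880 = 198
nΣu² − (Σu)² = 3150 − 3025 = 125; nΣv² − (Σv)² = 47736 − 46656 = 1080
r = 198 / √(125 × 1080) = 198 / 367.4235 ≈ 0.539

0.539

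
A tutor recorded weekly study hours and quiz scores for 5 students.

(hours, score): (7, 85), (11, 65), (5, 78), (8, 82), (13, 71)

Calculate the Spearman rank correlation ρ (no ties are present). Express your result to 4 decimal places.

Rank hours: 2, 4, 1, 3, 5
Rank score: 5, 1, 3, 4, 2
d = rank(hours) − rank(score): -3, 3, -2, -1, 3; Σd² = 32
ρ = 1 − 6Σd² / [n(n²−1)] = 1 − 6×32 / (5×24) = 1 − 192/120 ≈ -0.6000

-0.6000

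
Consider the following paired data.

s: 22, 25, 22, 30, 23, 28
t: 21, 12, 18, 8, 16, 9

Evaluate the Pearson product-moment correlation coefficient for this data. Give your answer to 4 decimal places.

-0.9466

n = 6, Σs = 150, Σt = 84, Σs² = 3806, Σt² = 1310, Σst = 2018
nΣst − ΣsΣt = 12108 − 12600 = -492
nΣs² − (Σs)² = 22836 − 22500 = 336; nΣt² − (Σt)² = 7860 − 7056 = 804
r = -492 / √(336 × 804) = -492 / 519.7538 ≈ -0.9466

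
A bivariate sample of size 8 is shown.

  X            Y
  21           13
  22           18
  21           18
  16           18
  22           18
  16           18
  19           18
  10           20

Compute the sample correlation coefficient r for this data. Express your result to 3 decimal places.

-0.513

n = 8, ΣX = 147, ΣY = 141, ΣX² = 2823, ΣY² = 2513, ΣXY = 2561
nΣXY − ΣXΣY = 20488 − 20727 = -239
nΣX² − (ΣX)² = 22584 − 21609 = 975; nΣY² − (ΣY)² = 20104 − 19881 = 223
r = -239 / √(975 × 223) = -239 / 466.2885 ≈ -0.513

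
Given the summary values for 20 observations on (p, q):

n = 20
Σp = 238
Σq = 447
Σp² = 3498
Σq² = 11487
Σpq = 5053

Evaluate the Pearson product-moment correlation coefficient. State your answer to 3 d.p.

r = (nΣpq − ΣpΣq) / √[(nΣp² − (Σp)²)(nΣq² − (Σq)²)]
Numerator: 20×5053 − 238×447 = -5326
Denominator: √[(69960 − 56644)(229740 − 199809)] = √[13316 × 29931] = 19963.9975
r = -5326 / 19963.9975 ≈ -0.267

-0.267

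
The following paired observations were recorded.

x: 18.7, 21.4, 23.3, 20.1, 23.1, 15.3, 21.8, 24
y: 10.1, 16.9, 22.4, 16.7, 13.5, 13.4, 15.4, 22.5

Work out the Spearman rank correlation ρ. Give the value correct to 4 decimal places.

Rank x: 2, 4, 7, 3, 6, 1, 5, 8
Rank y: 1, 6, 7, 5, 3, 2, 4, 8
d = rank(x) − rank(y): 1, -2, 0, -2, 3, -1, 1, 0; Σd² = 20
ρ = 1 − 6Σd² / [n(n²−1)] = 1 − 6×20 / (8×63) = 1 − 120/504 ≈ 0.7619

0.7619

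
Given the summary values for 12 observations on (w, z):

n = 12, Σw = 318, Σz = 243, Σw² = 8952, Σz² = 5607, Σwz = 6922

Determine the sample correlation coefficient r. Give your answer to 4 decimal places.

0.8039

r = (nΣwz − ΣwΣz) / √[(nΣw² − (Σw)²)(nΣz² − (Σz)²)]
Numerator: 12×6922 − 318×243 = 5790
Denominator: √[(107424 − 101124)(67284 − 59049)] = √[6300 × 8235] = 7202.8120
r = 5790 / 7202.8120 ≈ 0.8039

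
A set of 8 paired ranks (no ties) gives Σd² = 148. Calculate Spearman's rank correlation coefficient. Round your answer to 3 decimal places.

ρ = 1 − 6Σd² / [n(n²−1)] = 1 − 6×148 / (8×63)
  = 1 − 888/504 = 1 − 1.7619 ≈ -0.762

-0.762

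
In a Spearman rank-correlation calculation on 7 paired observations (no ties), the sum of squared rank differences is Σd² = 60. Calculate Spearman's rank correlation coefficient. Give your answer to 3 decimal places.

-0.071

ρ = 1 − 6Σd² / [n(n²−1)] = 1 − 6×60 / (7×48)
  = 1 − 360/336 = 1 − 1.0714 ≈ -0.071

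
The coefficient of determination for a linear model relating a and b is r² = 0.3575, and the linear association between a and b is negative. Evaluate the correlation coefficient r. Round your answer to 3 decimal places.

-0.598

|r| = √0.3575 = 0.598
The association is negative, so r = −0.598.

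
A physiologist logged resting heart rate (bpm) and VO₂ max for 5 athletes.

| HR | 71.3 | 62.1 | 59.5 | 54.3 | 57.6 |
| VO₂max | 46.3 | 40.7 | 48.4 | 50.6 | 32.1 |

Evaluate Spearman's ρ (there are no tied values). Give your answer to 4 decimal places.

-0.3000

Rank HR: 5, 4, 3, 1, 2
Rank VO₂max: 3, 2, 4, 5, 1
d = rank(HR) − rank(VO₂max): 2, 2, -1, -4, 1; Σd² = 26
ρ = 1 − 6Σd² / [n(n²−1)] = 1 − 6×26 / (5×24) = 1 − 156/120 ≈ -0.3000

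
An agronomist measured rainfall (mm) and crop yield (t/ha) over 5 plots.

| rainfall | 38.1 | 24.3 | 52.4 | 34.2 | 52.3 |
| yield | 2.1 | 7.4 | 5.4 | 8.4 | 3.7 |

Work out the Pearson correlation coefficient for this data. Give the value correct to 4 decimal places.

n = 5, Σx = 201.3, Σy = 27, Σx² = 8692.79, Σy² = 172.58, Σxy = 1023.58
nΣxy − ΣxΣy = 5117.9 − 5435.1 = -317.2
nΣx² − (Σx)² = 43463.95 − 40521.69 = 2942.26; nΣy² − (Σy)² = 862.9 − 729 = 133.9
r = -317.2 / √(2942.26 × 133.9) = -317.2 / 627.6692 ≈ -0.5054

-0.5054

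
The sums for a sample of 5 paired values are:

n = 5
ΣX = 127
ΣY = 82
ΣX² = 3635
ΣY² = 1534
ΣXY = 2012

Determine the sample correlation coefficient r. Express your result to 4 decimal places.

r = (nΣXY − ΣXΣY) / √[(nΣX² − (ΣX)²)(nΣY² − (ΣY)²)]
Numerator: 5×2012 − 127×82 = -354
Denominator: √[(18175 − 16129)(7670 − 6724)] = √[2046 × 946] = 1391.2282
r = -354 / 1391.2282 ≈ -0.2545

-0.2545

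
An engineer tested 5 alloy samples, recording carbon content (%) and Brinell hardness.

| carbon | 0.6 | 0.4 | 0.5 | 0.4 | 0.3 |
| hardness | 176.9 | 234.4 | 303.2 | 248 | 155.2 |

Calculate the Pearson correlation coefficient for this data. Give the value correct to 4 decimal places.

n = 5, Σx = 2.2, Σy = 1117.7, Σx² = 1.02, Σy² = 263758.25, Σxy = 497.26
nΣxy − ΣxΣy = 2486.3 − 2458.94 = 27.36
nΣx² − (Σx)² = 5.1 − 4.84 = 0.26; nΣy² − (Σy)² = 1318791.25 − 1249253.29 = 69537.96
r = 27.36 / √(0.26 × 69537.96) = 27.36 / 134.4614 ≈ 0.2035

0.2035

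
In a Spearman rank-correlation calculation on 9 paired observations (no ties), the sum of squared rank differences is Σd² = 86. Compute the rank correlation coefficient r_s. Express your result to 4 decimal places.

ρ = 1 − 6Σd² / [n(n²−1)] = 1 − 6×86 / (9×80)
  = 1 − 516/720 = 1 − 0.71667 ≈ 0.2833

0.2833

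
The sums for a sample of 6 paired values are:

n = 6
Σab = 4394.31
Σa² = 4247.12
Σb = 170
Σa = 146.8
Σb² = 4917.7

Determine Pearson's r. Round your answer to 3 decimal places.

0.913

r = (nΣab − ΣaΣb) / √[(nΣa² − (Σa)²)(nΣb² − (Σb)²)]
Numerator: 6×4394.31 − 146.8×170 = 1409.86
Denominator: √[(25482.72 − 21550.24)(29506.2 − 28900)] = √[3932.48 × 606.2] = 1543.9784
r = 1409.86 / 1543.9784 ≈ 0.913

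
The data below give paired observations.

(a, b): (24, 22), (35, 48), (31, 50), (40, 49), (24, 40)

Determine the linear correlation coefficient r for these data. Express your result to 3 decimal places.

0.734

n = 5, Σa = 154, Σb = 209, Σa² = 4938, Σb² = 9289, Σab = 6678
nΣab − ΣaΣb = 33390 − 32186 = 1204
nΣa² − (Σa)² = 24690 − 23716 = 974; nΣb² − (Σb)² = 46445 − 43681 = 2764
r = 1204 / √(974 × 2764) = 1204 / 1640.7730 ≈ 0.734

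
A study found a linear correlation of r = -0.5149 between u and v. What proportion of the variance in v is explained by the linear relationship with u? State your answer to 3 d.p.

0.265

r² = (-0.5149)² = 0.265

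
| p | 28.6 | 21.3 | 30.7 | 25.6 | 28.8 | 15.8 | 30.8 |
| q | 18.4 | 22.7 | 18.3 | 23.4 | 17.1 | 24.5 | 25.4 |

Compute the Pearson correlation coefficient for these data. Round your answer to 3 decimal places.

-0.476

n = 7, Σp = 181.6, Σq = 149.8, Σp² = 4897.22, Σq² = 3274.12, Σpq = 3832.5
nΣpq − ΣpΣq = 26827.5 − 27203.68 = -376.18
nΣp² − (Σp)² = 34280.54 − 32978.56 = 1301.98; nΣq² − (Σq)² = 22918.84 − 22440.04 = 478.8
r = -376.18 / √(1301.98 × 478.8) = -376.18 / 789.5493 ≈ -0.476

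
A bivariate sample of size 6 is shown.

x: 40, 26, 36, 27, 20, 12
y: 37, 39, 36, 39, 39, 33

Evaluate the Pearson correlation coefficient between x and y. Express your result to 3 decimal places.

0.286

n = 6, Σx = 161, Σy = 223, Σx² = 4845, Σy² = 8317, Σxy = 6019
nΣxy − ΣxΣy = 36114 − 35903 = 211
nΣx² − (Σx)² = 29070 − 25921 = 3149; nΣy² − (Σy)² = 49902 − 49729 = 173
r = 211 / √(3149 × 173) = 211 / 738.0901 ≈ 0.286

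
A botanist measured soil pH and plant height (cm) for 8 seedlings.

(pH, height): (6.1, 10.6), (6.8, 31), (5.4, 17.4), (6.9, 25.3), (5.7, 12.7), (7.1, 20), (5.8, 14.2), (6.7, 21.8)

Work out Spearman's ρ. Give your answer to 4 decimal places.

Rank pH: 4, 6, 1, 7, 2, 8, 3, 5
Rank height: 1, 8, 4, 7, 2, 5, 3, 6
d = rank(pH) − rank(height): 3, -2, -3, 0, 0, 3, 0, -1; Σd² = 32
ρ = 1 − 6Σd² / [n(n²−1)] = 1 − 6×32 / (8×63) = 1 − 192/504 ≈ 0.6190

0.6190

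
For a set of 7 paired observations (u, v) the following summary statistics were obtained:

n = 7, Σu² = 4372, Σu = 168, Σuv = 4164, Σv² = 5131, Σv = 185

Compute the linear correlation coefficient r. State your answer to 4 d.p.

r = (nΣuv − ΣuΣv) / √[(nΣu² − (Σu)²)(nΣv² − (Σv)²)]
Numerator: 7×4164 − 168×185 = -1932
Denominator: √[(30604 − 28224)(35917 − 34225)] = √[2380 × 1692] = 2006.7287
r = -1932 / 2006.7287 ≈ -0.9628

-0.9628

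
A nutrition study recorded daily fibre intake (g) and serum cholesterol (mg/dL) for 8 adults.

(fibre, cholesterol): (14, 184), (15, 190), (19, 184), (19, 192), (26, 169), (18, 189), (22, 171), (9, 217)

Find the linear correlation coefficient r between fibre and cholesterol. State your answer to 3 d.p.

-0.881

n = 8, Σx = 142, Σy = 1496, Σx² = 2708, Σy² = 281288, Σxy = 26081
nΣxy − ΣxΣy = 208648 − 212432 = -3784
nΣx² − (Σx)² = 21664 − 20164 = 1500; nΣy² − (Σy)² = 2250304 − 2238016 = 12288
r = -3784 / √(1500 × 12288) = -3784 / 4293.2505 ≈ -0.881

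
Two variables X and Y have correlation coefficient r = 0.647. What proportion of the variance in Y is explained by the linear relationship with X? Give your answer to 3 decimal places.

r² = (0.647)² = 0.419

0.419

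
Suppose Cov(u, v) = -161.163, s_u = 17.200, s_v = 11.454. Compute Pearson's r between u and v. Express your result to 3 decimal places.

-0.818

r = Cov(u,v) / (s_u · s_v) = -161.163 / (17.200 × 11.454)
  = -161.163 / 197.0088 ≈ -0.818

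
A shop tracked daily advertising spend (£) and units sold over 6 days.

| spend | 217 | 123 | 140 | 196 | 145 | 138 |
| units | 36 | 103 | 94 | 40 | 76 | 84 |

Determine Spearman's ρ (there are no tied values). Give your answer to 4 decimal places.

Rank spend: 6, 1, 3, 5, 4, 2
Rank units: 1, 6, 5, 2, 3, 4
d = rank(spend) − rank(units): 5, -5, -2, 3, 1, -2; Σd² = 68
ρ = 1 − 6Σd² / [n(n²−1)] = 1 − 6×68 / (6×35) = 1 − 408/210 ≈ -0.9429

-0.9429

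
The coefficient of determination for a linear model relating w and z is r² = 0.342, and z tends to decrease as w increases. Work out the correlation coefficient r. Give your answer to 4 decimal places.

-0.5848

|r| = √0.342 = 0.5848
The association is negative, so r = −0.5848.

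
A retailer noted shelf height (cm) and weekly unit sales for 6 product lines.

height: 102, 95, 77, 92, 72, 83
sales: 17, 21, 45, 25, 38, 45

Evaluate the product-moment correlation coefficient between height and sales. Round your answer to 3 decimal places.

-0.874

n = 6, Σx = 521, Σy = 191, Σx² = 45895, Σy² = 6849, Σxy = 15965
nΣxy − ΣxΣy = 95790 − 99511 = -3721
nΣx² − (Σx)² = 275370 − 271441 = 3929; nΣy² − (Σy)² = 41094 − 36481 = 4613
r = -3721 / √(3929 × 4613) = -3721 / 4257.2852 ≈ -0.874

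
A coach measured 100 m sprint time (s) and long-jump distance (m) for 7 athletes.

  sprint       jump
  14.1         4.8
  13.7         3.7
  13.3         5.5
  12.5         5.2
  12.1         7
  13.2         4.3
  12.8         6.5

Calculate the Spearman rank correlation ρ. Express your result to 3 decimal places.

-0.679

Rank sprint: 7, 6, 5, 2, 1, 4, 3
Rank jump: 3, 1, 5, 4, 7, 2, 6
d = rank(sprint) − rank(jump): 4, 5, 0, -2, -6, 2, -3; Σd² = 94
ρ = 1 − 6Σd² / [n(n²−1)] = 1 − 6×94 / (7×48) = 1 − 564/336 ≈ -0.679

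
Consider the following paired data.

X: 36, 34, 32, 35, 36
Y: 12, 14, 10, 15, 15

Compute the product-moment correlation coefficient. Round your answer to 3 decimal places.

n = 5, ΣX = 173, ΣY = 66, ΣX² = 5997, ΣY² = 890, ΣXY = 2293
nΣXY − ΣXΣY = 11465 − 11418 = 47
nΣX² − (ΣX)² = 29985 − 29929 = 56; nΣY² − (ΣY)² = 4450 − 4356 = 94
r = 47 / √(56 × 94) = 47 / 72.5534 ≈ 0.648

0.648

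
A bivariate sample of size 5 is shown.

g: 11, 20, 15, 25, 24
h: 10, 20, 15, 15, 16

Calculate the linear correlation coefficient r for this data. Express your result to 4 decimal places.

0.5887

n = 5, Σg = 95, Σh = 76, Σg² = 1947, Σh² = 1206, Σgh = 1494
nΣgh − ΣgΣh = 7470 − 7220 = 250
nΣg² − (Σg)² = 9735 − 9025 = 710; nΣh² − (Σh)² = 6030 − 5776 = 254
r = 250 / √(710 × 254) = 250 / 424.6646 ≈ 0.5887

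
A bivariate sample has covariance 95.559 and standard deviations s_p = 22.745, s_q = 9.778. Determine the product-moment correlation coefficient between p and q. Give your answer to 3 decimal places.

r = Cov(p,q) / (s_p · s_q) = 95.559 / (22.745 × 9.778)
  = 95.559 / 222.4006 ≈ 0.430

0.430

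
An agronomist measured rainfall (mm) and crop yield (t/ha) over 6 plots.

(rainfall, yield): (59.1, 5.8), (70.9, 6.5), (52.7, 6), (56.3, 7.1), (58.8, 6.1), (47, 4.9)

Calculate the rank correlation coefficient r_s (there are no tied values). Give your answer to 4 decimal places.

0.4286

Rank rainfall: 5, 6, 2, 3, 4, 1
Rank yield: 2, 5, 3, 6, 4, 1
d = rank(rainfall) − rank(yield): 3, 1, -1, -3, 0, 0; Σd² = 20
ρ = 1 − 6Σd² / [n(n²−1)] = 1 − 6×20 / (6×35) = 1 − 120/210 ≈ 0.4286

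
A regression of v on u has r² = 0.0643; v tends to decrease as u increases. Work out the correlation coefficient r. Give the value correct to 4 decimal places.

-0.2536

|r| = √0.0643 = 0.2536
The association is negative, so r = −0.2536.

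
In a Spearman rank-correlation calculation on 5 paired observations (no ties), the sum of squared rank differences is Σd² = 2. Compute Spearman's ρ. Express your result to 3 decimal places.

ρ = 1 − 6Σd² / [n(n²−1)] = 1 − 6×2 / (5×24)
  = 1 − 12/120 = 1 − 0.1000 ≈ 0.900

0.900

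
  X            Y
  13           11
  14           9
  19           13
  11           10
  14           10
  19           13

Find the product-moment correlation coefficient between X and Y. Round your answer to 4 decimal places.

n = 6, ΣX = 90, ΣY = 66, ΣX² = 1404, ΣY² = 740, ΣXY = 1013
nΣXY − ΣXΣY = 6078 − 5940 = 138
nΣX² − (ΣX)² = 8424 − 8100 = 324; nΣY² − (ΣY)² = 4440 − 4356 = 84
r = 138 / √(324 × 84) = 138 / 164.9727 ≈ 0.8365

0.8365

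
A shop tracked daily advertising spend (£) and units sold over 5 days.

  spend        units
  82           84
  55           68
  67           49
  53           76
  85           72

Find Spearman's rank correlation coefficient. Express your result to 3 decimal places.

0.100

Rank spend: 4, 2, 3, 1, 5
Rank units: 5, 2, 1, 4, 3
d = rank(spend) − rank(units): -1, 0, 2, -3, 2; Σd² = 18
ρ = 1 − 6Σd² / [n(n²−1)] = 1 − 6×18 / (5×24) = 1 − 108/120 ≈ 0.100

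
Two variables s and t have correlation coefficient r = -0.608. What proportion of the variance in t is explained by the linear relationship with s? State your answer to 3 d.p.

0.370

r² = (-0.608)² = 0.370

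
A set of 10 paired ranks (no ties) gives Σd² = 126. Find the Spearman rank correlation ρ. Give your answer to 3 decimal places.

0.236

ρ = 1 − 6Σd² / [n(n²−1)] = 1 − 6×126 / (10×99)
  = 1 − 756/990 = 1 − 0.7636 ≈ 0.236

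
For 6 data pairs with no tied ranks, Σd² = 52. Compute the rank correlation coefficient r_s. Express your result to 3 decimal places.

-0.486

ρ = 1 − 6Σd² / [n(n²−1)] = 1 − 6×52 / (6×35)
  = 1 − 312/210 = 1 − 1.4857 ≈ -0.486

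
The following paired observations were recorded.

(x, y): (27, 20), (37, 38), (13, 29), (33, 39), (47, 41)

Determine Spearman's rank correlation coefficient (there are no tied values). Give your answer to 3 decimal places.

Rank x: 2, 4, 1, 3, 5
Rank y: 1, 3, 2, 4, 5
d = rank(x) − rank(y): 1, 1, -1, -1, 0; Σd² = 4
ρ = 1 − 6Σd² / [n(n²−1)] = 1 − 6×4 / (5×24) = 1 − 24/120 ≈ 0.800

0.800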